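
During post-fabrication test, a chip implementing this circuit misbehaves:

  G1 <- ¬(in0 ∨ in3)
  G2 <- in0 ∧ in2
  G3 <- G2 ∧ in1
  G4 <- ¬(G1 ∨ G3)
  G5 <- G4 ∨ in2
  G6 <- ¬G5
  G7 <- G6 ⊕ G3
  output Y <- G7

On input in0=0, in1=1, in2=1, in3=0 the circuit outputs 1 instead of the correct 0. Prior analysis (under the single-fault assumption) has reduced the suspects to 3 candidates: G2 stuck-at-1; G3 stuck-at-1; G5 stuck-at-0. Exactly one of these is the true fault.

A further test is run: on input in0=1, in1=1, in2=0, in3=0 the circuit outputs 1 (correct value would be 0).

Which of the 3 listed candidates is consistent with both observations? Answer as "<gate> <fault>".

Evaluate each candidate on input in0=1, in1=1, in2=0, in3=0:
  G2 stuck-at-1: G1=0, G2=1 [stuck-at-1], G3=1, G4=0, G5=0, G6=1, G7=0 → 0 — eliminated
  G3 stuck-at-1: G1=0, G2=0, G3=1 [stuck-at-1], G4=0, G5=0, G6=1, G7=0 → 0 — eliminated
  G5 stuck-at-0: G1=0, G2=0, G3=0, G4=1, G5=0 [stuck-at-0], G6=1, G7=1 → 1 — matches
Only G5 stuck-at-0 reproduces the observed 1.

G5 stuck-at-0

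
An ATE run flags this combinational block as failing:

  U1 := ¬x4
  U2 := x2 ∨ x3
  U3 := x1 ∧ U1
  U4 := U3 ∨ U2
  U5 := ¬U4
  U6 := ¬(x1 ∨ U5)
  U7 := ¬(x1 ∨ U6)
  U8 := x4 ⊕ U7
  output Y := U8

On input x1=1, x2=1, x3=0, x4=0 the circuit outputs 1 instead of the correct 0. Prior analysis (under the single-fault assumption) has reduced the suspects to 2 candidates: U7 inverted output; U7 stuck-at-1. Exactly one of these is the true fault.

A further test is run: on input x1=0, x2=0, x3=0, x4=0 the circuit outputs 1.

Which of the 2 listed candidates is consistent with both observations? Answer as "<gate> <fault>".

U7 stuck-at-1

Evaluate each candidate on input x1=0, x2=0, x3=0, x4=0:
  U7 inverted output: U1=1, U2=0, U3=0, U4=0, U5=1, U6=0, U7=0 [inverted output], U8=0 → 0 — eliminated
  U7 stuck-at-1: U1=1, U2=0, U3=0, U4=0, U5=1, U6=0, U7=1 [stuck-at-1], U8=1 → 1 — matches
Only U7 stuck-at-1 reproduces the observed 1.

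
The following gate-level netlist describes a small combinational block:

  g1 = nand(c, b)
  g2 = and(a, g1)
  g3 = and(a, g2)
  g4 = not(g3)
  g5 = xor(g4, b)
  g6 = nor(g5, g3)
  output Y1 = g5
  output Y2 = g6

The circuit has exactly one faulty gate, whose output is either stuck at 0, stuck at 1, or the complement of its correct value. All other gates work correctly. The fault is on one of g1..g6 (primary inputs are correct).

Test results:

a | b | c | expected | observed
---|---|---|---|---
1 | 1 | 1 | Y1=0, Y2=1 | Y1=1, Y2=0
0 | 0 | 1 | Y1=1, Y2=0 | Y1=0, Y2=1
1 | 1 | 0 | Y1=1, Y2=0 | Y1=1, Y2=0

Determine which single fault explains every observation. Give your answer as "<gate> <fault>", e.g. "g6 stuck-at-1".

g4 stuck-at-0

Fault-free values for test 1 (a=1, b=1, c=1): g1=0, g2=0, g3=0, g4=1, g5=0, g6=1, giving Y1=0, Y2=1. Observed Y1=1, Y2=0.
Test 1: faults giving observed Y1=1, Y2=0 are {g1 stuck-at-1, g1 inverted output, g2 stuck-at-1, g2 inverted output, g3 stuck-at-1, g3 inverted output, g4 stuck-at-0, g4 inverted output, g5 stuck-at-1, g5 inverted output}.
Test 2 (a=0, b=0, c=1): fault-free g1=1, g2=0, g3=0, g4=1, g5=1, g6=0 → Y1=1, Y2=0; observed Y1=0, Y2=1. Eliminates g1 stuck-at-1, g1 inverted output, g2 stuck-at-1, g2 inverted output, g3 stuck-at-1, g3 inverted output, g5 stuck-at-1.
Test 3 (a=1, b=1, c=0): fault-free g1=1, g2=1, g3=1, g4=0, g5=1, g6=0 → Y1=1, Y2=0; observed Y1=1, Y2=0. Eliminates g4 inverted output, g5 inverted output.
Only g4 stuck-at-0 is consistent with every test.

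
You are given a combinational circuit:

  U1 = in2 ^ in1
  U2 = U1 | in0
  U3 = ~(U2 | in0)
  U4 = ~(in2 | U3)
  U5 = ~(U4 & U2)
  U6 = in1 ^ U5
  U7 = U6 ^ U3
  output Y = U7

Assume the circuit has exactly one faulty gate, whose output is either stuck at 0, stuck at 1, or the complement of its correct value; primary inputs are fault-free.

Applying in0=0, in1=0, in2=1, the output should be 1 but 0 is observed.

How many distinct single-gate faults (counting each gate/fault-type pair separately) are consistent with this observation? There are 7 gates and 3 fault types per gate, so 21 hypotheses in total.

Fault-free: U1=1, U2=1, U3=0, U4=0, U5=1, U6=1, U7=1 → 1. Observed 0.
  U1: stuck-at-0, inverted output ✓; others ✗
  U2: stuck-at-0, inverted output ✓; others ✗
  U3: stuck-at-1, inverted output ✓; others ✗
  U4: stuck-at-1, inverted output ✓; others ✗
  U5: stuck-at-0, inverted output ✓; others ✗
  U6: stuck-at-0, inverted output ✓; others ✗
  U7: stuck-at-0, inverted output ✓; others ✗
Consistent faults: {U1 stuck-at-0, U1 inverted output, U2 stuck-at-0, U2 inverted output, U3 stuck-at-1, U3 inverted output, U4 stuck-at-1, U4 inverted output, U5 stuck-at-0, U5 inverted output, U6 stuck-at-0, U6 inverted output, U7 stuck-at-0, U7 inverted output} — 14 in all.

14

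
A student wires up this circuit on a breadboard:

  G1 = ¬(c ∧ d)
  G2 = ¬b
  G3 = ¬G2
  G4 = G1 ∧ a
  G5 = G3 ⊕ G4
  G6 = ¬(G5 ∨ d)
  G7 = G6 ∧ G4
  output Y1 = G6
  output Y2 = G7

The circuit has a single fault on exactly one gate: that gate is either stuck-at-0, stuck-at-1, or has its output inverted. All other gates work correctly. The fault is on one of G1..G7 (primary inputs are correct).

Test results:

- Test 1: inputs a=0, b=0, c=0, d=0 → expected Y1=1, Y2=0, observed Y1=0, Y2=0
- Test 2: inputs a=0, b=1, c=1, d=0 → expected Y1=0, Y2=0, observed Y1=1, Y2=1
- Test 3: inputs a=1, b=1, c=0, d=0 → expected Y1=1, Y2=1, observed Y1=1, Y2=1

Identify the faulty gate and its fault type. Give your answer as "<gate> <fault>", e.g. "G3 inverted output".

Fault-free values for test 1 (a=0, b=0, c=0, d=0): G1=1, G2=1, G3=0, G4=0, G5=0, G6=1, G7=0, giving Y1=1, Y2=0. Observed Y1=0, Y2=0.
Test 1: faults giving observed Y1=0, Y2=0 are {G2 stuck-at-0, G2 inverted output, G3 stuck-at-1, G3 inverted output, G4 stuck-at-1, G4 inverted output, G5 stuck-at-1, G5 inverted output, G6 stuck-at-0, G6 inverted output}.
Test 2 (a=0, b=1, c=1, d=0): fault-free G1=1, G2=0, G3=1, G4=0, G5=1, G6=0, G7=0 → Y1=0, Y2=0; observed Y1=1, Y2=1. Eliminates G2 stuck-at-0, G2 inverted output, G3 stuck-at-1, G3 inverted output, G5 stuck-at-1, G5 inverted output, G6 stuck-at-0, G6 inverted output.
Test 3 (a=1, b=1, c=0, d=0): fault-free G1=1, G2=0, G3=1, G4=1, G5=0, G6=1, G7=1 → Y1=1, Y2=1; observed Y1=1, Y2=1. Eliminates G4 inverted output.
Only G4 stuck-at-1 is consistent with every test.

G4 stuck-at-1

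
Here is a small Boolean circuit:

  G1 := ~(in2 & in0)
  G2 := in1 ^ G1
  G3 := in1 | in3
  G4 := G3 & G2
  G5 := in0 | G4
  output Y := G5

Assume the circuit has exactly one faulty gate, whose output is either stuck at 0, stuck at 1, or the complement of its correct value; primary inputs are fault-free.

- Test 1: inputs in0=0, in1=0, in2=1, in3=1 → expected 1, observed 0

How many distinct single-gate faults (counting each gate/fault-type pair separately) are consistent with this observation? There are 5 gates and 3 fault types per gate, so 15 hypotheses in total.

Fault-free: G1=1, G2=1, G3=1, G4=1, G5=1 → 1. Observed 0.
  G1: stuck-at-0, inverted output ✓; others ✗
  G2: stuck-at-0, inverted output ✓; others ✗
  G3: stuck-at-0, inverted output ✓; others ✗
  G4: stuck-at-0, inverted output ✓; others ✗
  G5: stuck-at-0, inverted output ✓; others ✗
Consistent faults: {G1 stuck-at-0, G1 inverted output, G2 stuck-at-0, G2 inverted output, G3 stuck-at-0, G3 inverted output, G4 stuck-at-0, G4 inverted output, G5 stuck-at-0, G5 inverted output} — 10 in all.

10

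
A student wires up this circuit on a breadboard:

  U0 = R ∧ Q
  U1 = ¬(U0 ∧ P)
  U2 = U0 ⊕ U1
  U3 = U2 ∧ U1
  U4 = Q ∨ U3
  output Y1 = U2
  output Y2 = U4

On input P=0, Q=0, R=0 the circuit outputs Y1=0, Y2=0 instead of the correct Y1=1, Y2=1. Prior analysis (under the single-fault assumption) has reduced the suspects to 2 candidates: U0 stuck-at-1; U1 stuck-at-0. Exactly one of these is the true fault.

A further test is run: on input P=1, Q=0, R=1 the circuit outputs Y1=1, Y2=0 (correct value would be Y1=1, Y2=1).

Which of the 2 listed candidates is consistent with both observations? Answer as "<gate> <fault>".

U0 stuck-at-1

Evaluate each candidate on input P=1, Q=0, R=1:
  U0 stuck-at-1: U0=1 [stuck-at-1], U1=0, U2=1, U3=0, U4=0 → Y1=1, Y2=0 — matches
  U1 stuck-at-0: U0=0, U1=0 [stuck-at-0], U2=0, U3=0, U4=0 → Y1=0, Y2=0 — eliminated
Only U0 stuck-at-1 reproduces the observed Y1=1, Y2=0.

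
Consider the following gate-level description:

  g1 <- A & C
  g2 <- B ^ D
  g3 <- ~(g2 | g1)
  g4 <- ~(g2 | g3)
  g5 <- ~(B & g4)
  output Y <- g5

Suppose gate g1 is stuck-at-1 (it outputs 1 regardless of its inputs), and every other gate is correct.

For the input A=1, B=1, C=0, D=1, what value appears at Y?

0

Propagate with g1 forced: g1=1 [stuck-at-1], g2=0, g3=0, g4=1, g5=0.
So Y = 0. (Without the fault it would be 1.)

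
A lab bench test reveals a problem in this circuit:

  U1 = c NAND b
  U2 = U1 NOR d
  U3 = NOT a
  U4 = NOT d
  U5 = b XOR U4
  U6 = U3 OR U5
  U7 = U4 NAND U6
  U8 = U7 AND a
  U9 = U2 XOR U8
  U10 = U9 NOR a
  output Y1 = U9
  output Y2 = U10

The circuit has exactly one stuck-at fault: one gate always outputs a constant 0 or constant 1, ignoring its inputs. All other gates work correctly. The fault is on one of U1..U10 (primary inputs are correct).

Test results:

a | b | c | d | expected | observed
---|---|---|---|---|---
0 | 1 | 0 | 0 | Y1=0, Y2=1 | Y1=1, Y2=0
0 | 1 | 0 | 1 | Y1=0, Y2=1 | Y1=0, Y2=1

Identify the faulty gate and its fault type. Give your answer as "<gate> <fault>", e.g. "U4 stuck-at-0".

U1 stuck-at-0

Fault-free values for test 1 (a=0, b=1, c=0, d=0): U1=1, U2=0, U3=1, U4=1, U5=0, U6=1, U7=0, U8=0, U9=0, U10=1, giving Y1=0, Y2=1. Observed Y1=1, Y2=0.
Test 1: faults giving observed Y1=1, Y2=0 are {U1 stuck-at-0, U2 stuck-at-1, U8 stuck-at-1, U9 stuck-at-1}.
Test 2 (a=0, b=1, c=0, d=1): fault-free U1=1, U2=0, U3=1, U4=0, U5=1, U6=1, U7=1, U8=0, U9=0, U10=1 → Y1=0, Y2=1; observed Y1=0, Y2=1. Eliminates U2 stuck-at-1, U8 stuck-at-1, U9 stuck-at-1.
Only U1 stuck-at-0 is consistent with every test.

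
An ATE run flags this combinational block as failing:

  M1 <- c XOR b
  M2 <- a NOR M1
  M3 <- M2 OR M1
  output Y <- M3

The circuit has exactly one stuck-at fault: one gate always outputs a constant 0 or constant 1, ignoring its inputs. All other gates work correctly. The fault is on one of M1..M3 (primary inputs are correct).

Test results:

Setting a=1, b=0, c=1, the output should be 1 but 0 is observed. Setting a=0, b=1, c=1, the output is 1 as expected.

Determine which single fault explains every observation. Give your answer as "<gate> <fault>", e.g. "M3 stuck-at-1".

M1 stuck-at-0

Fault-free values for test 1 (a=1, b=0, c=1): M1=1, M2=0, M3=1, giving Y=1. Observed 0.
Test 1: faults giving observed 0 are {M1 stuck-at-0, M3 stuck-at-0}.
Test 2 (a=0, b=1, c=1): fault-free M1=0, M2=1, M3=1 → 1; observed 1. Eliminates M3 stuck-at-0.
Only M1 stuck-at-0 is consistent with every test.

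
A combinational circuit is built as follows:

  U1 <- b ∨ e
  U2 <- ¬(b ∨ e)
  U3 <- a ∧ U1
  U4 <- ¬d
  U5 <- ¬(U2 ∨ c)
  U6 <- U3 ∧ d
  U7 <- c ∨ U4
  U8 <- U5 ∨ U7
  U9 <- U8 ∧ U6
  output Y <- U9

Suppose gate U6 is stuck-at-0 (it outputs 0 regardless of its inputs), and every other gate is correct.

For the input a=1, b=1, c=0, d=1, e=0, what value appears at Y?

Propagate with U6 forced: U1=1, U2=0, U3=1, U4=0, U5=1, U6=0 [stuck-at-0], U7=0, U8=1, U9=0.
So Y = 0. (Without the fault it would be 1.)

0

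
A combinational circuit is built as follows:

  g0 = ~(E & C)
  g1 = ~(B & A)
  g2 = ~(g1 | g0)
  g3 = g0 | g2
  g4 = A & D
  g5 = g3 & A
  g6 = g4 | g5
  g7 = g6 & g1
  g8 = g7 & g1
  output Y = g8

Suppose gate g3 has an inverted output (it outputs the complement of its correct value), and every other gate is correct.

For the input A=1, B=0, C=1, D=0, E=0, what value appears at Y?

0

Propagate with g3 forced: g0=1, g1=1, g2=0, g3=0 [inverted output], g4=0, g5=0, g6=0, g7=0, g8=0.
So Y = 0. (Without the fault it would be 1.)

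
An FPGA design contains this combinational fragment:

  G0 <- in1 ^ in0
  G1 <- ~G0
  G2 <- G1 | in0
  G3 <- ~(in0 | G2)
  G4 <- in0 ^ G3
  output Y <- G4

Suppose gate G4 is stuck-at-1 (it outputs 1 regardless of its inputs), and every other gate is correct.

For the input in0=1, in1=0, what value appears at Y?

1

Propagate with G4 forced: G0=1, G1=0, G2=1, G3=0, G4=1 [stuck-at-1].
So Y = 1. (Same as the fault-free value — the fault is masked on this input.)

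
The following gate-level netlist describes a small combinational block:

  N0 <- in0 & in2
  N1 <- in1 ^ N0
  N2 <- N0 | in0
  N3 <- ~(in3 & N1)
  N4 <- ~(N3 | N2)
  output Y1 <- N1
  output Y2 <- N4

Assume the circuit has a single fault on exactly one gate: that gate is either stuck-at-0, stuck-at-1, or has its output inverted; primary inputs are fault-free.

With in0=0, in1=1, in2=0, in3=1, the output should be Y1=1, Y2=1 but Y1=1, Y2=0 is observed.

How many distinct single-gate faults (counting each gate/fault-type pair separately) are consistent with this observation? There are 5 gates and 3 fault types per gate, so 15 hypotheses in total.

6

Fault-free: N0=0, N1=1, N2=0, N3=0, N4=1 → Y1=1, Y2=1. Observed Y1=1, Y2=0.
  N0: none of the 3 fault types match ✗
  N1: none of the 3 fault types match ✗
  N2: stuck-at-1, inverted output ✓; others ✗
  N3: stuck-at-1, inverted output ✓; others ✗
  N4: stuck-at-0, inverted output ✓; others ✗
Consistent faults: {N2 stuck-at-1, N2 inverted output, N3 stuck-at-1, N3 inverted output, N4 stuck-at-0, N4 inverted output} — 6 in all.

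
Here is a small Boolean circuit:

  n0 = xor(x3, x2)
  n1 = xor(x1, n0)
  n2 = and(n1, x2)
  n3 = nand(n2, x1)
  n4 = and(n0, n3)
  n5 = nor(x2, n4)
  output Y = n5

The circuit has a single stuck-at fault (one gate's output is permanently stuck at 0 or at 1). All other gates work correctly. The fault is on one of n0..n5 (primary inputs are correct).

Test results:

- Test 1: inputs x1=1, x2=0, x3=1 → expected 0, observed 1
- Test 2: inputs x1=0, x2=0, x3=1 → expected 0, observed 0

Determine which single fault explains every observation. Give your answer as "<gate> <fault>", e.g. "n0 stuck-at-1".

Fault-free values for test 1 (x1=1, x2=0, x3=1): n0=1, n1=0, n2=0, n3=1, n4=1, n5=0, giving Y=0. Observed 1.
Test 1: faults giving observed 1 are {n0 stuck-at-0, n2 stuck-at-1, n3 stuck-at-0, n4 stuck-at-0, n5 stuck-at-1}.
Test 2 (x1=0, x2=0, x3=1): fault-free n0=1, n1=1, n2=0, n3=1, n4=1, n5=0 → 0; observed 0. Eliminates n0 stuck-at-0, n3 stuck-at-0, n4 stuck-at-0, n5 stuck-at-1.
Only n2 stuck-at-1 is consistent with every test.

n2 stuck-at-1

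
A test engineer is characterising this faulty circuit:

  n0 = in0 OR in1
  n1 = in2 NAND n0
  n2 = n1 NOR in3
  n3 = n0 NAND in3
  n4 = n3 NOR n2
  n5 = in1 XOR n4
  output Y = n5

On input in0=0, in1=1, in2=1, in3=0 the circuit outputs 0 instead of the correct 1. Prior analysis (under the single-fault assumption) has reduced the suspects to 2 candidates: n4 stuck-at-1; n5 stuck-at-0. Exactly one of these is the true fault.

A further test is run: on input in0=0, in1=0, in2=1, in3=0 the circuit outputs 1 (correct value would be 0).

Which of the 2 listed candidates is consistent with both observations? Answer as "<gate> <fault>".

n4 stuck-at-1

Evaluate each candidate on input in0=0, in1=0, in2=1, in3=0:
  n4 stuck-at-1: n0=0, n1=1, n2=0, n3=1, n4=1 [stuck-at-1], n5=1 → 1 — matches
  n5 stuck-at-0: n0=0, n1=1, n2=0, n3=1, n4=0, n5=0 [stuck-at-0] → 0 — eliminated
Only n4 stuck-at-1 reproduces the observed 1.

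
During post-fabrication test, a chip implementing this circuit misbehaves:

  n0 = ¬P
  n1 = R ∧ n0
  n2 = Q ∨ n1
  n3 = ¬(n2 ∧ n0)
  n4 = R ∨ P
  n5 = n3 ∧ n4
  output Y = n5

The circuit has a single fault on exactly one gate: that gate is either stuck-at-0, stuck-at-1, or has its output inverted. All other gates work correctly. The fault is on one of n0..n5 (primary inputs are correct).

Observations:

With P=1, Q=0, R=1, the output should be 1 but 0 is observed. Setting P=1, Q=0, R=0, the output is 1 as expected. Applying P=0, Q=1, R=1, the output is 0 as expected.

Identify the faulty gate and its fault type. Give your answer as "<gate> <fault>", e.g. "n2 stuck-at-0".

Fault-free values for test 1 (P=1, Q=0, R=1): n0=0, n1=0, n2=0, n3=1, n4=1, n5=1, giving Y=1. Observed 0.
Test 1: faults giving observed 0 are {n0 stuck-at-1, n0 inverted output, n3 stuck-at-0, n3 inverted output, n4 stuck-at-0, n4 inverted output, n5 stuck-at-0, n5 inverted output}.
Test 2 (P=1, Q=0, R=0): fault-free n0=0, n1=0, n2=0, n3=1, n4=1, n5=1 → 1; observed 1. Eliminates n3 stuck-at-0, n3 inverted output, n4 stuck-at-0, n4 inverted output, n5 stuck-at-0, n5 inverted output.
Test 3 (P=0, Q=1, R=1): fault-free n0=1, n1=1, n2=1, n3=0, n4=1, n5=0 → 0; observed 0. Eliminates n0 inverted output.
Only n0 stuck-at-1 is consistent with every test.

n0 stuck-at-1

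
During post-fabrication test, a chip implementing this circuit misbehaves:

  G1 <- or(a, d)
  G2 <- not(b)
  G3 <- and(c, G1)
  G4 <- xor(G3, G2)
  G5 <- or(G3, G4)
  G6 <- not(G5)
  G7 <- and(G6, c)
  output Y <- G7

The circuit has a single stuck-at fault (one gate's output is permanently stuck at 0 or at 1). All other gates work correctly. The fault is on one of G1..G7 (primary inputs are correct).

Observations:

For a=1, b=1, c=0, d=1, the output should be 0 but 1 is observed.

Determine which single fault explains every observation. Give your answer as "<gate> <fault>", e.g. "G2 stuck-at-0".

G7 stuck-at-1

Fault-free values for test 1 (a=1, b=1, c=0, d=1): G1=1, G2=0, G3=0, G4=0, G5=0, G6=1, G7=0, giving Y=0. Observed 1.
Test 1: faults giving observed 1 are {G7 stuck-at-1}.
Only G7 stuck-at-1 is consistent with every test.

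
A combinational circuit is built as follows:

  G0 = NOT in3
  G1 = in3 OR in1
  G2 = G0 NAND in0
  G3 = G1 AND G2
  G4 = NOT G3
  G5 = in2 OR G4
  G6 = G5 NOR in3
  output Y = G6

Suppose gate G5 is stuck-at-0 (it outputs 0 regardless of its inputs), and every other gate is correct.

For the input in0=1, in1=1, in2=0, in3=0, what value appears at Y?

Propagate with G5 forced: G0=1, G1=1, G2=0, G3=0, G4=1, G5=0 [stuck-at-0], G6=1.
So Y = 1. (Without the fault it would be 0.)

1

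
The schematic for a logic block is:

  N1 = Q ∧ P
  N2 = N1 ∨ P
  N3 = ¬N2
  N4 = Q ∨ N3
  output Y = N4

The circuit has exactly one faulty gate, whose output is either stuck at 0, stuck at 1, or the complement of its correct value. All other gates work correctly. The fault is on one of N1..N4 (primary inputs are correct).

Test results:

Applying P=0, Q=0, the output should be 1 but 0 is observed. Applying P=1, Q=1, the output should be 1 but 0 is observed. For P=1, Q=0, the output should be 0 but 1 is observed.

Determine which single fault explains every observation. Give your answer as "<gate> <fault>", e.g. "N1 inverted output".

Fault-free values for test 1 (P=0, Q=0): N1=0, N2=0, N3=1, N4=1, giving Y=1. Observed 0.
Test 1: faults giving observed 0 are {N1 stuck-at-1, N1 inverted output, N2 stuck-at-1, N2 inverted output, N3 stuck-at-0, N3 inverted output, N4 stuck-at-0, N4 inverted output}.
Test 2 (P=1, Q=1): fault-free N1=1, N2=1, N3=0, N4=1 → 1; observed 0. Eliminates N1 stuck-at-1, N1 inverted output, N2 stuck-at-1, N2 inverted output, N3 stuck-at-0, N3 inverted output.
Test 3 (P=1, Q=0): fault-free N1=0, N2=1, N3=0, N4=0 → 0; observed 1. Eliminates N4 stuck-at-0.
Only N4 inverted output is consistent with every test.

N4 inverted output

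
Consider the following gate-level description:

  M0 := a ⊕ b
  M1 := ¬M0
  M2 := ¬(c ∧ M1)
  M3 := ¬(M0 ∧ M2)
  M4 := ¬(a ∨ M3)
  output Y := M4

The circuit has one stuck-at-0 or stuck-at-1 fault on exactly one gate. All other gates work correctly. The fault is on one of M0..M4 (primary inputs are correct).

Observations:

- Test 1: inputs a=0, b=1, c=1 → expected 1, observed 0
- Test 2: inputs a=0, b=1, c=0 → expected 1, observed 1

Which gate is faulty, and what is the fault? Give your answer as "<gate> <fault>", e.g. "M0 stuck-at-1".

Fault-free values for test 1 (a=0, b=1, c=1): M0=1, M1=0, M2=1, M3=0, M4=1, giving Y=1. Observed 0.
Test 1: faults giving observed 0 are {M0 stuck-at-0, M1 stuck-at-1, M2 stuck-at-0, M3 stuck-at-1, M4 stuck-at-0}.
Test 2 (a=0, b=1, c=0): fault-free M0=1, M1=0, M2=1, M3=0, M4=1 → 1; observed 1. Eliminates M0 stuck-at-0, M2 stuck-at-0, M3 stuck-at-1, M4 stuck-at-0.
Only M1 stuck-at-1 is consistent with every test.

M1 stuck-at-1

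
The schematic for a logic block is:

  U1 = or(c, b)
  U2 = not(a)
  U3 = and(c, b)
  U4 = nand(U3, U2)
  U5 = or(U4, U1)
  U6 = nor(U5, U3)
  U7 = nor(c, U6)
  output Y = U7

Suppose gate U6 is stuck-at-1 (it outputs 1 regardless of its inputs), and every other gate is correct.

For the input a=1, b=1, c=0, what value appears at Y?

0

Propagate with U6 forced: U1=1, U2=0, U3=0, U4=1, U5=1, U6=1 [stuck-at-1], U7=0.
So Y = 0. (Without the fault it would be 1.)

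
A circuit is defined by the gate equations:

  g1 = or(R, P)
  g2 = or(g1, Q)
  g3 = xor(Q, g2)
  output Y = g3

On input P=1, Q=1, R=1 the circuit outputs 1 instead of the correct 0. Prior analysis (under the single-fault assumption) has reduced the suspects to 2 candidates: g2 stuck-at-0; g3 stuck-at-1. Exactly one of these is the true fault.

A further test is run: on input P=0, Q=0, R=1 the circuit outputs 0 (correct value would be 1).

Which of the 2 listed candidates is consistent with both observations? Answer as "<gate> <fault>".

g2 stuck-at-0

Evaluate each candidate on input P=0, Q=0, R=1:
  g2 stuck-at-0: g1=1, g2=0 [stuck-at-0], g3=0 → 0 — matches
  g3 stuck-at-1: g1=1, g2=1, g3=1 [stuck-at-1] → 1 — eliminated
Only g2 stuck-at-0 reproduces the observed 0.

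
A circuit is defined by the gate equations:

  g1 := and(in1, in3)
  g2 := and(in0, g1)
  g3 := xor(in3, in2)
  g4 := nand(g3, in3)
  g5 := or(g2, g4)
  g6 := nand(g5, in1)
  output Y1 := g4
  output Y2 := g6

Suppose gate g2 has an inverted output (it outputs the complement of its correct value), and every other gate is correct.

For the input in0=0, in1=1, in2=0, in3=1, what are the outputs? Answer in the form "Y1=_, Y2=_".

Propagate with g2 forced: g1=1, g2=1 [inverted output], g3=1, g4=0, g5=1, g6=0.
So the outputs are Y1=0, Y2=0. (Without the fault they would be Y1=0, Y2=1.)

Y1=0, Y2=0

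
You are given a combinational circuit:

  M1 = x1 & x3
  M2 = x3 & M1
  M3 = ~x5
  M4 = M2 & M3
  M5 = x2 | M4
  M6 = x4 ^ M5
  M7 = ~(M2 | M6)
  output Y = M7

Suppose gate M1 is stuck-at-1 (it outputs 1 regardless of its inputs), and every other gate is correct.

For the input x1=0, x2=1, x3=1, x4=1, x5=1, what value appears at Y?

0

Propagate with M1 forced: M1=1 [stuck-at-1], M2=1, M3=0, M4=0, M5=1, M6=0, M7=0.
So Y = 0. (Without the fault it would be 1.)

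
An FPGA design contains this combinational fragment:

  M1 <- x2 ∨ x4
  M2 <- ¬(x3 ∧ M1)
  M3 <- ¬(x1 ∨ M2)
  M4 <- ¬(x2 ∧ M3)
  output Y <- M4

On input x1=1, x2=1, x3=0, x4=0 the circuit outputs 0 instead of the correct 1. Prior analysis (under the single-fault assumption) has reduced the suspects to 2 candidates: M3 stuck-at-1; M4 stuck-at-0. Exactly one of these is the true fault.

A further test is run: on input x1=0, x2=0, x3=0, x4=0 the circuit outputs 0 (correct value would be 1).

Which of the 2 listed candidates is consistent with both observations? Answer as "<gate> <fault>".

M4 stuck-at-0

Evaluate each candidate on input x1=0, x2=0, x3=0, x4=0:
  M3 stuck-at-1: M1=0, M2=1, M3=1 [stuck-at-1], M4=1 → 1 — eliminated
  M4 stuck-at-0: M1=0, M2=1, M3=0, M4=0 [stuck-at-0] → 0 — matches
Only M4 stuck-at-0 reproduces the observed 0.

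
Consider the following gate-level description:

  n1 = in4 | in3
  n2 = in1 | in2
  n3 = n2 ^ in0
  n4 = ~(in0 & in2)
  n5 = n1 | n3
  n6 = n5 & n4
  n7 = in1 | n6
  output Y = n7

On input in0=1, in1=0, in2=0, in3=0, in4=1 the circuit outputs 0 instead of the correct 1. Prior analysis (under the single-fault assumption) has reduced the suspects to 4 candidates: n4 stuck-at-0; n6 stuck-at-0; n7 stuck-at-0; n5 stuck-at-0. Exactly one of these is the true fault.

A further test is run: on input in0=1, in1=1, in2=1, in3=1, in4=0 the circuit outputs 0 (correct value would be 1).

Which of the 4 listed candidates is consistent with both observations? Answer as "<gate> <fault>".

Evaluate each candidate on input in0=1, in1=1, in2=1, in3=1, in4=0:
  n4 stuck-at-0: n1=1, n2=1, n3=0, n4=0 [stuck-at-0], n5=1, n6=0, n7=1 → 1 — eliminated
  n6 stuck-at-0: n1=1, n2=1, n3=0, n4=0, n5=1, n6=0 [stuck-at-0], n7=1 → 1 — eliminated
  n7 stuck-at-0: n1=1, n2=1, n3=0, n4=0, n5=1, n6=0, n7=0 [stuck-at-0] → 0 — matches
  n5 stuck-at-0: n1=1, n2=1, n3=0, n4=0, n5=0 [stuck-at-0], n6=0, n7=1 → 1 — eliminated
Only n7 stuck-at-0 reproduces the observed 0.

n7 stuck-at-0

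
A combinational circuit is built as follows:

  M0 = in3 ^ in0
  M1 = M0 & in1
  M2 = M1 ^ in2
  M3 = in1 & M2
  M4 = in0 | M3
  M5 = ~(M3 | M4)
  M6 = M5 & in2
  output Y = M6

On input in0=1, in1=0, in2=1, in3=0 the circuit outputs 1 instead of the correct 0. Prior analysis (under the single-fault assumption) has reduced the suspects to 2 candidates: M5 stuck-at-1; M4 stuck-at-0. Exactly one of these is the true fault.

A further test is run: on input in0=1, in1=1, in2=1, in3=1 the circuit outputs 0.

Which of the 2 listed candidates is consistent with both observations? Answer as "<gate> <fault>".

M4 stuck-at-0

Evaluate each candidate on input in0=1, in1=1, in2=1, in3=1:
  M5 stuck-at-1: M0=0, M1=0, M2=1, M3=1, M4=1, M5=1 [stuck-at-1], M6=1 → 1 — eliminated
  M4 stuck-at-0: M0=0, M1=0, M2=1, M3=1, M4=0 [stuck-at-0], M5=0, M6=0 → 0 — matches
Only M4 stuck-at-0 reproduces the observed 0.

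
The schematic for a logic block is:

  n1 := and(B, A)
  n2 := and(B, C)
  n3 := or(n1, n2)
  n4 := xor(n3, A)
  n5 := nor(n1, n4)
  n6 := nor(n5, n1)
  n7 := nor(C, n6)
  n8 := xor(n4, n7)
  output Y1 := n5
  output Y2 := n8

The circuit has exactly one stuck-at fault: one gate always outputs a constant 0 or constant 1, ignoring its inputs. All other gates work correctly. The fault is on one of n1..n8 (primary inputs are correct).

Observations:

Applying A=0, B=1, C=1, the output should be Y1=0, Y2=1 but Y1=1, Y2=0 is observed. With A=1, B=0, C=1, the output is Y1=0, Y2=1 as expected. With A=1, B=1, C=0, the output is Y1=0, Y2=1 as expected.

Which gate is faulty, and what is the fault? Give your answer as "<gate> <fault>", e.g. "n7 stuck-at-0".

Fault-free values for test 1 (A=0, B=1, C=1): n1=0, n2=1, n3=1, n4=1, n5=0, n6=1, n7=0, n8=1, giving Y1=0, Y2=1. Observed Y1=1, Y2=0.
Test 1: faults giving observed Y1=1, Y2=0 are {n2 stuck-at-0, n3 stuck-at-0, n4 stuck-at-0}.
Test 2 (A=1, B=0, C=1): fault-free n1=0, n2=0, n3=0, n4=1, n5=0, n6=1, n7=0, n8=1 → Y1=0, Y2=1; observed Y1=0, Y2=1. Eliminates n4 stuck-at-0.
Test 3 (A=1, B=1, C=0): fault-free n1=1, n2=0, n3=1, n4=0, n5=0, n6=0, n7=1, n8=1 → Y1=0, Y2=1; observed Y1=0, Y2=1. Eliminates n3 stuck-at-0.
Only n2 stuck-at-0 is consistent with every test.

n2 stuck-at-0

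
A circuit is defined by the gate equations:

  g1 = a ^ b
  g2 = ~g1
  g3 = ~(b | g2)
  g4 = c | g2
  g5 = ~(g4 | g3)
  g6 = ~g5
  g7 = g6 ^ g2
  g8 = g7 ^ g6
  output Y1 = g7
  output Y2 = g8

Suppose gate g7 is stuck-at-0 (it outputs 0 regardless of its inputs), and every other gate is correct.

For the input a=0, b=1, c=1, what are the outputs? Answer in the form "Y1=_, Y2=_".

Propagate with g7 forced: g1=1, g2=0, g3=0, g4=1, g5=0, g6=1, g7=0 [stuck-at-0], g8=1.
So the outputs are Y1=0, Y2=1. (Without the fault they would be Y1=1, Y2=0.)

Y1=0, Y2=1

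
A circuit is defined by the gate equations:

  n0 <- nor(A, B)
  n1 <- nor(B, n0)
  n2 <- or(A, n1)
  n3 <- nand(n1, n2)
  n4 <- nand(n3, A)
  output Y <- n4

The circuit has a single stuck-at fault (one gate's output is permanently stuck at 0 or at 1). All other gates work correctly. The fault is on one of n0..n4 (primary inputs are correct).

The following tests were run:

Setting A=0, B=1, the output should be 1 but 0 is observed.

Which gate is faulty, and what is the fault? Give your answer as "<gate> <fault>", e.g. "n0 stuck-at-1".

Fault-free values for test 1 (A=0, B=1): n0=0, n1=0, n2=0, n3=1, n4=1, giving Y=1. Observed 0.
Test 1: faults giving observed 0 are {n4 stuck-at-0}.
Only n4 stuck-at-0 is consistent with every test.

n4 stuck-at-0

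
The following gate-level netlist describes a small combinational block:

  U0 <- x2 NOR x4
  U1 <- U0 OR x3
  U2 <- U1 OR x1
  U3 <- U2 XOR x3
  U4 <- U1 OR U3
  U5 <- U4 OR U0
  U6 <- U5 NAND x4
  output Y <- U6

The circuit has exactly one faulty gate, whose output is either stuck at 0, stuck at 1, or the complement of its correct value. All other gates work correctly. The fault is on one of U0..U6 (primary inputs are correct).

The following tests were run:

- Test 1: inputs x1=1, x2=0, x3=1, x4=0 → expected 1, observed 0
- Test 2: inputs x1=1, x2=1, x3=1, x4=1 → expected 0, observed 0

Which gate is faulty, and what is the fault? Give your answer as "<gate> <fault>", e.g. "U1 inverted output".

Fault-free values for test 1 (x1=1, x2=0, x3=1, x4=0): U0=1, U1=1, U2=1, U3=0, U4=1, U5=1, U6=1, giving Y=1. Observed 0.
Test 1: faults giving observed 0 are {U6 stuck-at-0, U6 inverted output}.
Test 2 (x1=1, x2=1, x3=1, x4=1): fault-free U0=0, U1=1, U2=1, U3=0, U4=1, U5=1, U6=0 → 0; observed 0. Eliminates U6 inverted output.
Only U6 stuck-at-0 is consistent with every test.

U6 stuck-at-0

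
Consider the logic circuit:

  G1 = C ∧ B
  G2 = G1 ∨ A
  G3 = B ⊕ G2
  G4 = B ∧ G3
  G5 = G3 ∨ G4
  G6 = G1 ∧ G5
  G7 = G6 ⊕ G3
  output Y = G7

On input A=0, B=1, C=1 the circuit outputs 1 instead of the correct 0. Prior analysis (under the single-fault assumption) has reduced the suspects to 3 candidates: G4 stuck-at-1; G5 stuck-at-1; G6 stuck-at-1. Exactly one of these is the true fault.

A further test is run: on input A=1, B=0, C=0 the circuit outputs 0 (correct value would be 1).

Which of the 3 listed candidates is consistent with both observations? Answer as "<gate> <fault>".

Evaluate each candidate on input A=1, B=0, C=0:
  G4 stuck-at-1: G1=0, G2=1, G3=1, G4=1 [stuck-at-1], G5=1, G6=0, G7=1 → 1 — eliminated
  G5 stuck-at-1: G1=0, G2=1, G3=1, G4=0, G5=1 [stuck-at-1], G6=0, G7=1 → 1 — eliminated
  G6 stuck-at-1: G1=0, G2=1, G3=1, G4=0, G5=1, G6=1 [stuck-at-1], G7=0 → 0 — matches
Only G6 stuck-at-1 reproduces the observed 0.

G6 stuck-at-1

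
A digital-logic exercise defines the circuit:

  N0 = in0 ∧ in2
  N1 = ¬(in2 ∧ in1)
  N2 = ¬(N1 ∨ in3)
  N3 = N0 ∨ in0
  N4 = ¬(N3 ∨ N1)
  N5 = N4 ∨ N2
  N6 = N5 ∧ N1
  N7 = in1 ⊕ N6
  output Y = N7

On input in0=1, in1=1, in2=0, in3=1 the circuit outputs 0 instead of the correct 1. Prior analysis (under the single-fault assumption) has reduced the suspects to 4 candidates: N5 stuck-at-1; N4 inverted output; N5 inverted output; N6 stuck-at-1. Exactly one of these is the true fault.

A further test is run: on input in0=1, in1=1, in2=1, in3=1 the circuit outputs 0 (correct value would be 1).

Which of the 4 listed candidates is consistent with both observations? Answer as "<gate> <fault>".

N6 stuck-at-1

Evaluate each candidate on input in0=1, in1=1, in2=1, in3=1:
  N5 stuck-at-1: N0=1, N1=0, N2=0, N3=1, N4=0, N5=1 [stuck-at-1], N6=0, N7=1 → 1 — eliminated
  N4 inverted output: N0=1, N1=0, N2=0, N3=1, N4=1 [inverted output], N5=1, N6=0, N7=1 → 1 — eliminated
  N5 inverted output: N0=1, N1=0, N2=0, N3=1, N4=0, N5=1 [inverted output], N6=0, N7=1 → 1 — eliminated
  N6 stuck-at-1: N0=1, N1=0, N2=0, N3=1, N4=0, N5=0, N6=1 [stuck-at-1], N7=0 → 0 — matches
Only N6 stuck-at-1 reproduces the observed 0.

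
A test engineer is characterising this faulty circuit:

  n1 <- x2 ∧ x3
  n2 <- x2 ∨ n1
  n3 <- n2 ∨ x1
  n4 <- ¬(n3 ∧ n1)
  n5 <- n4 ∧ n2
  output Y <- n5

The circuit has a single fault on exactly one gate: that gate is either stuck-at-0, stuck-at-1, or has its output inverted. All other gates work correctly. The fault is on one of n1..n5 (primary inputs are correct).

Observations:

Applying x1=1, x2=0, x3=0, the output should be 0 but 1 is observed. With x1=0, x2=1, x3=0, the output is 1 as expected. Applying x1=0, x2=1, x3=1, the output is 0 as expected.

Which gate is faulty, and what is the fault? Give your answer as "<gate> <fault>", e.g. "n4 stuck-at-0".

Fault-free values for test 1 (x1=1, x2=0, x3=0): n1=0, n2=0, n3=1, n4=1, n5=0, giving Y=0. Observed 1.
Test 1: faults giving observed 1 are {n2 stuck-at-1, n2 inverted output, n5 stuck-at-1, n5 inverted output}.
Test 2 (x1=0, x2=1, x3=0): fault-free n1=0, n2=1, n3=1, n4=1, n5=1 → 1; observed 1. Eliminates n2 inverted output, n5 inverted output.
Test 3 (x1=0, x2=1, x3=1): fault-free n1=1, n2=1, n3=1, n4=0, n5=0 → 0; observed 0. Eliminates n5 stuck-at-1.
Only n2 stuck-at-1 is consistent with every test.

n2 stuck-at-1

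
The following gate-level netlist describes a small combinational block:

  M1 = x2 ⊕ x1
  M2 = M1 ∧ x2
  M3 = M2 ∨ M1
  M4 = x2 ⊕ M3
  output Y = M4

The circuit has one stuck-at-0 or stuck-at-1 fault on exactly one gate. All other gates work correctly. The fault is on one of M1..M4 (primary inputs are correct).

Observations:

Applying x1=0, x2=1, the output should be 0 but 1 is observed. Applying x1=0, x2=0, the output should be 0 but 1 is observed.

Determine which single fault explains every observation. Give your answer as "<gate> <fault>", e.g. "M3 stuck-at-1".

M4 stuck-at-1

Fault-free values for test 1 (x1=0, x2=1): M1=1, M2=1, M3=1, M4=0, giving Y=0. Observed 1.
Test 1: faults giving observed 1 are {M1 stuck-at-0, M3 stuck-at-0, M4 stuck-at-1}.
Test 2 (x1=0, x2=0): fault-free M1=0, M2=0, M3=0, M4=0 → 0; observed 1. Eliminates M1 stuck-at-0, M3 stuck-at-0.
Only M4 stuck-at-1 is consistent with every test.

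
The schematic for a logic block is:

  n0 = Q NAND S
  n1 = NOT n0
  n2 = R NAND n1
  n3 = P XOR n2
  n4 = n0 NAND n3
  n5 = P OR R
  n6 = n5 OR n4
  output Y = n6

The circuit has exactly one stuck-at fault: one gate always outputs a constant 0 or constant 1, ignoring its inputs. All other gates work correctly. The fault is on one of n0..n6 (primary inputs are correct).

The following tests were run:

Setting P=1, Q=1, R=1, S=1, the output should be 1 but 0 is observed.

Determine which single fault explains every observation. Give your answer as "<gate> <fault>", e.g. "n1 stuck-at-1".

n6 stuck-at-0

Fault-free values for test 1 (P=1, Q=1, R=1, S=1): n0=0, n1=1, n2=0, n3=1, n4=1, n5=1, n6=1, giving Y=1. Observed 0.
Test 1: faults giving observed 0 are {n6 stuck-at-0}.
Only n6 stuck-at-0 is consistent with every test.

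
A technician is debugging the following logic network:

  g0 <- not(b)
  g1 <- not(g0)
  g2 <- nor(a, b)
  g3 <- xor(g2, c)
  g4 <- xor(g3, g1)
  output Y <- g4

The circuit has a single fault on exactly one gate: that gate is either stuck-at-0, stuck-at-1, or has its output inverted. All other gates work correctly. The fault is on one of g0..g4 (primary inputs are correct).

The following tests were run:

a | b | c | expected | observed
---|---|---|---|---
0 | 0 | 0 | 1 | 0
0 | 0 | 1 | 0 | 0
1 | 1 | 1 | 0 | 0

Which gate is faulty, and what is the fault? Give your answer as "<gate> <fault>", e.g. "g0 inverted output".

Fault-free values for test 1 (a=0, b=0, c=0): g0=1, g1=0, g2=1, g3=1, g4=1, giving Y=1. Observed 0.
Test 1: faults giving observed 0 are {g0 stuck-at-0, g0 inverted output, g1 stuck-at-1, g1 inverted output, g2 stuck-at-0, g2 inverted output, g3 stuck-at-0, g3 inverted output, g4 stuck-at-0, g4 inverted output}.
Test 2 (a=0, b=0, c=1): fault-free g0=1, g1=0, g2=1, g3=0, g4=0 → 0; observed 0. Eliminates g0 stuck-at-0, g0 inverted output, g1 stuck-at-1, g1 inverted output, g2 stuck-at-0, g2 inverted output, g3 inverted output, g4 inverted output.
Test 3 (a=1, b=1, c=1): fault-free g0=0, g1=1, g2=0, g3=1, g4=0 → 0; observed 0. Eliminates g3 stuck-at-0.
Only g4 stuck-at-0 is consistent with every test.

g4 stuck-at-0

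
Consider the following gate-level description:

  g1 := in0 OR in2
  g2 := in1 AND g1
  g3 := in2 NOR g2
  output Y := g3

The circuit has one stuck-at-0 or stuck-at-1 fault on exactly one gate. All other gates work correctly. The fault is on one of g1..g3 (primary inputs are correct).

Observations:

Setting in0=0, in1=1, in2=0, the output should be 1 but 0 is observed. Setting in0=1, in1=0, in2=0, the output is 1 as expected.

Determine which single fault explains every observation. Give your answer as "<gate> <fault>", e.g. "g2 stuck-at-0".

g1 stuck-at-1

Fault-free values for test 1 (in0=0, in1=1, in2=0): g1=0, g2=0, g3=1, giving Y=1. Observed 0.
Test 1: faults giving observed 0 are {g1 stuck-at-1, g2 stuck-at-1, g3 stuck-at-0}.
Test 2 (in0=1, in1=0, in2=0): fault-free g1=1, g2=0, g3=1 → 1; observed 1. Eliminates g2 stuck-at-1, g3 stuck-at-0.
Only g1 stuck-at-1 is consistent with every test.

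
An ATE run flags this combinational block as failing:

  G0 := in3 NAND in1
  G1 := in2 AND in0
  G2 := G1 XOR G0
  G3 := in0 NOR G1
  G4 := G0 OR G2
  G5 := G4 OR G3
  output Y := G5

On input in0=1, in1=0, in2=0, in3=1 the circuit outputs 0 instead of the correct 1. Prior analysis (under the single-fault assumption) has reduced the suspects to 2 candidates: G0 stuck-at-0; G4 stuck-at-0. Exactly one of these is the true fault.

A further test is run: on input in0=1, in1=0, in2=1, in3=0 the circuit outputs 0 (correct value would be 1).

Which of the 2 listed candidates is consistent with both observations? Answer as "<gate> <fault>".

Evaluate each candidate on input in0=1, in1=0, in2=1, in3=0:
  G0 stuck-at-0: G0=0 [stuck-at-0], G1=1, G2=1, G3=0, G4=1, G5=1 → 1 — eliminated
  G4 stuck-at-0: G0=1, G1=1, G2=0, G3=0, G4=0 [stuck-at-0], G5=0 → 0 — matches
Only G4 stuck-at-0 reproduces the observed 0.

G4 stuck-at-0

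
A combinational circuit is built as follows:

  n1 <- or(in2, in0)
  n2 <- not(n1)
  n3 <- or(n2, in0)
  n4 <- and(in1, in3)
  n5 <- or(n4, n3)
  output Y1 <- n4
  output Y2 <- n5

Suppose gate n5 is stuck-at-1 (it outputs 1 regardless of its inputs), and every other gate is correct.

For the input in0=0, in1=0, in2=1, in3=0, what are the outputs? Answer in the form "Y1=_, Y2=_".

Propagate with n5 forced: n1=1, n2=0, n3=0, n4=0, n5=1 [stuck-at-1].
So the outputs are Y1=0, Y2=1. (Without the fault they would be Y1=0, Y2=0.)

Y1=0, Y2=1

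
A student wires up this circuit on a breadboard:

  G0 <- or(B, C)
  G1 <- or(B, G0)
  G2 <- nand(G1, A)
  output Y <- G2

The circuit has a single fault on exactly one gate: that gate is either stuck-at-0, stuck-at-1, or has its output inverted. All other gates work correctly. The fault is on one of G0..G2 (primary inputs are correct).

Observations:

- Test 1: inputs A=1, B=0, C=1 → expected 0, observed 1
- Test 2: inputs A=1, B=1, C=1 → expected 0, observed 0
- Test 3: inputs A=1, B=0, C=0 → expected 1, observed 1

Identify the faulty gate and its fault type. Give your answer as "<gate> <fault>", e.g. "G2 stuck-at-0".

Fault-free values for test 1 (A=1, B=0, C=1): G0=1, G1=1, G2=0, giving Y=0. Observed 1.
Test 1: faults giving observed 1 are {G0 stuck-at-0, G0 inverted output, G1 stuck-at-0, G1 inverted output, G2 stuck-at-1, G2 inverted output}.
Test 2 (A=1, B=1, C=1): fault-free G0=1, G1=1, G2=0 → 0; observed 0. Eliminates G1 stuck-at-0, G1 inverted output, G2 stuck-at-1, G2 inverted output.
Test 3 (A=1, B=0, C=0): fault-free G0=0, G1=0, G2=1 → 1; observed 1. Eliminates G0 inverted output.
Only G0 stuck-at-0 is consistent with every test.

G0 stuck-at-0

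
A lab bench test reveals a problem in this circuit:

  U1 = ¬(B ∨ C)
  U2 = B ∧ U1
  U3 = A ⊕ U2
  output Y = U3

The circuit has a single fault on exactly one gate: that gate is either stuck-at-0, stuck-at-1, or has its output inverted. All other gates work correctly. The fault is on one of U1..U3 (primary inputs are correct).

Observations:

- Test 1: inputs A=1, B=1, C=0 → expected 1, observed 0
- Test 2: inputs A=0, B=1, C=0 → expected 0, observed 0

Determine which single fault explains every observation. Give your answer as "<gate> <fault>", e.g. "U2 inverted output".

U3 stuck-at-0

Fault-free values for test 1 (A=1, B=1, C=0): U1=0, U2=0, U3=1, giving Y=1. Observed 0.
Test 1: faults giving observed 0 are {U1 stuck-at-1, U1 inverted output, U2 stuck-at-1, U2 inverted output, U3 stuck-at-0, U3 inverted output}.
Test 2 (A=0, B=1, C=0): fault-free U1=0, U2=0, U3=0 → 0; observed 0. Eliminates U1 stuck-at-1, U1 inverted output, U2 stuck-at-1, U2 inverted output, U3 inverted output.
Only U3 stuck-at-0 is consistent with every test.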